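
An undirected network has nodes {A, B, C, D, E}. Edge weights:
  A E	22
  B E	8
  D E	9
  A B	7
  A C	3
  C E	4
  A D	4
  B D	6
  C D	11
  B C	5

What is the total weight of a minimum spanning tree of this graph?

Sort edges by weight, then run Kruskal:
A C (3): add — endpoints in different components.
A D (4): add — endpoints in different components.
C E (4): add — endpoints in different components.
B C (5): add — endpoints in different components.
MST edges: A C, A D, C E, B C; total weight 3+4+4+5 = 16.

16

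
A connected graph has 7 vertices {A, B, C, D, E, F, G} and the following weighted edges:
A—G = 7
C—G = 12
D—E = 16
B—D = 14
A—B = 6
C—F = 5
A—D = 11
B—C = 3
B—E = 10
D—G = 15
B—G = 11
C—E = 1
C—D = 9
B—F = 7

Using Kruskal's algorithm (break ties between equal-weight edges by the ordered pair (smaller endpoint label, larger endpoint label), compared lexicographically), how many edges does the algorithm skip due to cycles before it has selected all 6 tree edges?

Kruskal's algorithm — process edges by increasing weight (ties by edge label):
C—E (1): add — endpoints in different components.
B—C (3): add — endpoints in different components.
C—F (5): add — endpoints in different components.
A—B (6): add — endpoints in different components.
A—G (7): add — endpoints in different components.
B—F (7): skip — B and F already connected.
C—D (9): add — endpoints in different components.
Edges rejected before the tree was complete: 1.

1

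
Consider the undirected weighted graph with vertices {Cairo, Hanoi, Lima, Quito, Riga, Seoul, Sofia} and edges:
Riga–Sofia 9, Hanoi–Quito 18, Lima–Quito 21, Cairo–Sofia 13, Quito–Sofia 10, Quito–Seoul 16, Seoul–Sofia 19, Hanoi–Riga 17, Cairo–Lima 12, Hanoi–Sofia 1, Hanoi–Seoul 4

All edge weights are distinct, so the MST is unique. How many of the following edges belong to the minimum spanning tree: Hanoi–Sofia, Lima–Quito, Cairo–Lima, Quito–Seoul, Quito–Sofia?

Kruskal: consider edges lightest-first.
Hanoi–Sofia (1): add. Components now {Seoul} {Hanoi,Sofia} {Quito} {Riga} {Cairo} {Lima}
Hanoi–Seoul (4): add. Components now {Hanoi,Seoul,Sofia} {Quito} {Riga} {Cairo} {Lima}
Riga–Sofia (9): add. Components now {Hanoi,Riga,Seoul,Sofia} {Quito} {Cairo} {Lima}
Quito–Sofia (10): add. Components now {Hanoi,Quito,Riga,Seoul,Sofia} {Cairo} {Lima}
Cairo–Lima (12): add. Components now {Hanoi,Quito,Riga,Seoul,Sofia} {Cairo,Lima}
Cairo–Sofia (13): add. Components now {Cairo,Hanoi,Lima,Quito,Riga,Seoul,Sofia}
MST edge set: {Hanoi–Sofia, Hanoi–Seoul, Riga–Sofia, Quito–Sofia, Cairo–Lima, Cairo–Sofia}.
Of the listed edges, {Hanoi–Sofia, Cairo–Lima, Quito–Sofia} are in the MST → 3.

3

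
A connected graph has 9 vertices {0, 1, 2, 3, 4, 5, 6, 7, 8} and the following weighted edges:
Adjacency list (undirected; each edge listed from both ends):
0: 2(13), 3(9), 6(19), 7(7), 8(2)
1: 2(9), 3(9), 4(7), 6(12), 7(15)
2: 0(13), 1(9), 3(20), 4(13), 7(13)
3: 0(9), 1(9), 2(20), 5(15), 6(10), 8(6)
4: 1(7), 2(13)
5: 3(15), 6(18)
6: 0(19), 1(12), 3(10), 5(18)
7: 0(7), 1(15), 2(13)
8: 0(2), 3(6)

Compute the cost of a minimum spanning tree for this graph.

Kruskal's algorithm — process edges by increasing weight (ties by edge label):
0-8 (2): add — endpoints in different components.
3-8 (6): add — endpoints in different components.
0-7 (7): add — endpoints in different components.
1-4 (7): add — endpoints in different components.
0-3 (9): skip — 0 and 3 already connected.
1-2 (9): add — endpoints in different components.
1-3 (9): add — endpoints in different components.
3-6 (10): add — endpoints in different components.
1-6 (12): skip — 1 and 6 already connected.
0-2 (13): skip — 0 and 2 already connected.
2-4 (13): skip — 2 and 4 already connected.
2-7 (13): skip — 2 and 7 already connected.
1-7 (15): skip — 1 and 7 already connected.
3-5 (15): add — endpoints in different components.
MST edges: 0-8, 3-8, 0-7, 1-4, 1-2, 1-3, 3-6, 3-5; total weight 2+6+7+7+9+9+10+15 = 65.

65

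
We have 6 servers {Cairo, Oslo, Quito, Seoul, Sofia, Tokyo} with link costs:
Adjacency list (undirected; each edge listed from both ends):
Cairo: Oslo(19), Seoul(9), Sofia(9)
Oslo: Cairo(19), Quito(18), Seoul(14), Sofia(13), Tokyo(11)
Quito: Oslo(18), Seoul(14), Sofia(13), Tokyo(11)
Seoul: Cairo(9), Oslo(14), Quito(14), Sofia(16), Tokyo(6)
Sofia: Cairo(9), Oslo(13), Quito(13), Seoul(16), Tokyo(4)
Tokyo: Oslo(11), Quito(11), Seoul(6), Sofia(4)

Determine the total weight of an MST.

41

Grow the tree from Oslo using Prim:
Step 1: cheapest edge leaving the tree is Oslo Tokyo (11); add Tokyo.
Step 2: cheapest edge leaving the tree is Sofia Tokyo (4); add Sofia.
Step 3: cheapest edge leaving the tree is Seoul Tokyo (6); add Seoul.
Step 4: cheapest edge leaving the tree is Cairo Seoul (9); add Cairo.
Step 5: cheapest edge leaving the tree is Quito Tokyo (11); add Quito.
MST edges: Oslo Tokyo, Sofia Tokyo, Seoul Tokyo, Cairo Seoul, Quito Tokyo; total weight 11+4+6+9+11 = 41.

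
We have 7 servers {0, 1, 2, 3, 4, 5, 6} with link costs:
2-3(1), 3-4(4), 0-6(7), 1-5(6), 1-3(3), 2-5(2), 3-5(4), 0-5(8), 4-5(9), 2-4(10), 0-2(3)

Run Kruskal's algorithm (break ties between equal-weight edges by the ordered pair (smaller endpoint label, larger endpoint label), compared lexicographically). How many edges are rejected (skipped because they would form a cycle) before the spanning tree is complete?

Kruskal: consider edges lightest-first.
2-3 (1): add. Components now {0} {1} {2,3} {4} {5} {6}
2-5 (2): add. Components now {0} {1} {2,3,5} {4} {6}
0-2 (3): add. Components now {0,2,3,5} {1} {4} {6}
1-3 (3): add. Components now {0,1,2,3,5} {4} {6}
3-4 (4): add. Components now {0,1,2,3,4,5} {6}
3-5 (4): skip — 3 and 5 already connected.
1-5 (6): skip — 1 and 5 already connected.
0-6 (7): add. Components now {0,1,2,3,4,5,6}
Edges rejected before the tree was complete: 2.

2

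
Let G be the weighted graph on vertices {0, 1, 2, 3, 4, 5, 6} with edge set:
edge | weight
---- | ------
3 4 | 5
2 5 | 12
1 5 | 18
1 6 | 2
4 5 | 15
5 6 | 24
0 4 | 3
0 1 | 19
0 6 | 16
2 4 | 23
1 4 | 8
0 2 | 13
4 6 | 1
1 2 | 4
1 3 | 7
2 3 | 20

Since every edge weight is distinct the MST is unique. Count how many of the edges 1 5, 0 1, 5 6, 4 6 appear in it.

1

Kruskal: consider edges lightest-first.
4 6 (1): add. Components now {0} {1} {2} {3} {4,6} {5}
1 6 (2): add. Components now {0} {1,4,6} {2} {3} {5}
0 4 (3): add. Components now {0,1,4,6} {2} {3} {5}
1 2 (4): add. Components now {0,1,2,4,6} {3} {5}
3 4 (5): add. Components now {0,1,2,3,4,6} {5}
1 3 (7): skip — 1 and 3 already connected.
1 4 (8): skip — 1 and 4 already connected.
2 5 (12): add. Components now {0,1,2,3,4,5,6}
MST edge set: {4 6, 1 6, 0 4, 1 2, 3 4, 2 5}.
Of the listed edges, {4 6} are in the MST → 1.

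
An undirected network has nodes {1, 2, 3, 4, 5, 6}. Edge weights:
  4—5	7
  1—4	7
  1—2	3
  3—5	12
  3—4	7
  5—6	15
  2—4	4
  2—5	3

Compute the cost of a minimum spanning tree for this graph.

Kruskal: consider edges lightest-first.
1—2 (3): add — endpoints in different components.
2—5 (3): add — endpoints in different components.
2—4 (4): add — endpoints in different components.
1—4 (7): skip — 1 and 4 already connected.
3—4 (7): add — endpoints in different components.
4—5 (7): skip — 4 and 5 already connected.
3—5 (12): skip — 3 and 5 already connected.
5—6 (15): add — endpoints in different components.
MST edges: 1—2, 2—5, 2—4, 3—4, 5—6; total weight 3+3+4+7+15 = 32.

32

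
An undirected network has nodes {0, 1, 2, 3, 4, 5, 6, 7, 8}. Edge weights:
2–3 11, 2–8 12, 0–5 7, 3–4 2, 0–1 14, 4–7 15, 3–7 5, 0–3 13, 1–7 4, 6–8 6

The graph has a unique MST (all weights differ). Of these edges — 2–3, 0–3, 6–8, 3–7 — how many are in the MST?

Kruskal's algorithm — process edges by increasing weight (ties by edge label):
3–4 (2): add — endpoints in different components.
1–7 (4): add — endpoints in different components.
3–7 (5): add — endpoints in different components.
6–8 (6): add — endpoints in different components.
0–5 (7): add — endpoints in different components.
2–3 (11): add — endpoints in different components.
2–8 (12): add — endpoints in different components.
0–3 (13): add — endpoints in different components.
MST edge set: {3–4, 1–7, 3–7, 6–8, 0–5, 2–3, 2–8, 0–3}.
Of the listed edges, {2–3, 0–3, 6–8, 3–7} are in the MST → 4.

4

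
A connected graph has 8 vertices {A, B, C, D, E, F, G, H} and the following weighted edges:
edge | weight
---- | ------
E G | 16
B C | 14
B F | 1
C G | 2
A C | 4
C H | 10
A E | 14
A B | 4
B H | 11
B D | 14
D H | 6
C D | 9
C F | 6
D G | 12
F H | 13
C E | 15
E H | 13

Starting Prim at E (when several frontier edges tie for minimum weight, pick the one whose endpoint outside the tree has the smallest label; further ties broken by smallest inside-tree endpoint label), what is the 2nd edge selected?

Prim, starting at E.
Step 1: cheapest edge leaving the tree is E H (13); add H.
Step 2: cheapest edge leaving the tree is D H (6); add D.
Step 3: cheapest edge leaving the tree is C D (9); add C.
Step 4: cheapest edge leaving the tree is C G (2); add G.
Step 5: cheapest edge leaving the tree is A C (4); add A.
Step 6: cheapest edge leaving the tree is A B (4); add B.
Step 7: cheapest edge leaving the tree is B F (1); add F.
The 2nd edge added is D H.

D-H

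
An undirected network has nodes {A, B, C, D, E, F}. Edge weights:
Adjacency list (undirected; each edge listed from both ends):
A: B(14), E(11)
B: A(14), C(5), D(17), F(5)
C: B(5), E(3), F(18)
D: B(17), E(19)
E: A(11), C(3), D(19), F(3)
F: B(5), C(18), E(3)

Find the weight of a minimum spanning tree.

Kruskal: consider edges lightest-first.
C–E (3): add — endpoints in different components.
E–F (3): add — endpoints in different components.
B–C (5): add — endpoints in different components.
B–F (5): skip — B and F already connected.
A–E (11): add — endpoints in different components.
A–B (14): skip — A and B already connected.
B–D (17): add — endpoints in different components.
MST edges: C–E, E–F, B–C, A–E, B–D; total weight 3+3+5+11+17 = 39.

39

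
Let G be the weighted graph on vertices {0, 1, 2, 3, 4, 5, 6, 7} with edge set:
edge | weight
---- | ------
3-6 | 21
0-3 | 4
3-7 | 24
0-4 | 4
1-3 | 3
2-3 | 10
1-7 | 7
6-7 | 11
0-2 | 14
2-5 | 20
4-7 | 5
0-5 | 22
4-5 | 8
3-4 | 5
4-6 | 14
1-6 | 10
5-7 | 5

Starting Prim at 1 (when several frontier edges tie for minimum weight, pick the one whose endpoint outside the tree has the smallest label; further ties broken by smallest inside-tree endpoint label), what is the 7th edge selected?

1-6

Prim, starting at 1.
Step 1: cheapest edge leaving the tree is 1-3 (3); add 3.
Step 2: cheapest edge leaving the tree is 0-3 (4); add 0.
Step 3: cheapest edge leaving the tree is 0-4 (4); add 4.
Step 4: cheapest edge leaving the tree is 4-7 (5); add 7.
Step 5: cheapest edge leaving the tree is 5-7 (5); add 5.
Step 6: cheapest edge leaving the tree is 2-3 (10); add 2.
Step 7: cheapest edge leaving the tree is 1-6 (10); add 6.
The 7th edge added is 1-6.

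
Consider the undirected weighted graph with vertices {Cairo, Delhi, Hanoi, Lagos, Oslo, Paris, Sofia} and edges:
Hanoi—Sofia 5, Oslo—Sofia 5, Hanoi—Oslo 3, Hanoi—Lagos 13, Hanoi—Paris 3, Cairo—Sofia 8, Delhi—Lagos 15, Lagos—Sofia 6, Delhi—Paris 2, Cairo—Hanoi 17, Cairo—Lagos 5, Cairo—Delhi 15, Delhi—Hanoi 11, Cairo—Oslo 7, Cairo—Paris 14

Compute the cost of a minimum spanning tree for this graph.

24

Kruskal's algorithm — process edges by increasing weight (ties by edge label):
Delhi—Paris (2): add — endpoints in different components.
Hanoi—Oslo (3): add — endpoints in different components.
Hanoi—Paris (3): add — endpoints in different components.
Cairo—Lagos (5): add — endpoints in different components.
Hanoi—Sofia (5): add — endpoints in different components.
Oslo—Sofia (5): skip — Oslo and Sofia already connected.
Lagos—Sofia (6): add — endpoints in different components.
MST edges: Delhi—Paris, Hanoi—Oslo, Hanoi—Paris, Cairo—Lagos, Hanoi—Sofia, Lagos—Sofia; total weight 2+3+3+5+5+6 = 24.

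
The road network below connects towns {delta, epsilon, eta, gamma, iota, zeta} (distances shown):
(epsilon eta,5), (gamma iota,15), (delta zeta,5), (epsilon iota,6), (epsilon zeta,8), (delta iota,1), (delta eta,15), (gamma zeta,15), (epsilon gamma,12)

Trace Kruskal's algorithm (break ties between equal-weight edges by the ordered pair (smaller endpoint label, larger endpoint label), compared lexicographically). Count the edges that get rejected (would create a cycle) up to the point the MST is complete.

Kruskal's algorithm — process edges by increasing weight (ties by edge label):
delta iota (1): add. Components now {zeta} {delta,iota} {eta} {epsilon} {gamma}
delta zeta (5): add. Components now {delta,iota,zeta} {eta} {epsilon} {gamma}
epsilon eta (5): add. Components now {delta,iota,zeta} {epsilon,eta} {gamma}
epsilon iota (6): add. Components now {delta,epsilon,eta,iota,zeta} {gamma}
epsilon zeta (8): skip — zeta and epsilon already connected.
epsilon gamma (12): add. Components now {delta,epsilon,eta,gamma,iota,zeta}
Edges rejected before the tree was complete: 1.

1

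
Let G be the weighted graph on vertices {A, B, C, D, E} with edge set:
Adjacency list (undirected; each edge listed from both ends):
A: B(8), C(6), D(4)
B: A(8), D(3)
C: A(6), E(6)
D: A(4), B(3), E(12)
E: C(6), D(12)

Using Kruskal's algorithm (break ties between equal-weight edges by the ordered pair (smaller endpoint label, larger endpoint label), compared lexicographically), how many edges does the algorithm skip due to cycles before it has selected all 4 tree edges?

Kruskal: consider edges lightest-first.
B—D (3): add — endpoints in different components.
A—D (4): add — endpoints in different components.
A—C (6): add — endpoints in different components.
C—E (6): add — endpoints in different components.
Edges rejected before the tree was complete: 0.

0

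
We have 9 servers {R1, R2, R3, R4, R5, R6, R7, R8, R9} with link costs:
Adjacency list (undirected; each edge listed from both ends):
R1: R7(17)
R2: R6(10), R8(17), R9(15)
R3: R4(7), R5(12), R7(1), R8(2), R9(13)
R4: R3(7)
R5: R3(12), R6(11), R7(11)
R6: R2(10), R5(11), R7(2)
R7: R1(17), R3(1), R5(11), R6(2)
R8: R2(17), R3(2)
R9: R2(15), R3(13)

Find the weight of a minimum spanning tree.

Prim's algorithm from R6:
Step 1: frontier [R6—R7 2, R2—R6 10, R5—R6 11] → take R6—R7 (2); add R7.
Step 2: frontier [R2—R6 10, R5—R6 11, R3—R7 1, R5—R7 11, R1—R7 17] → take R3—R7 (1); add R3.
Step 3: frontier [R3—R8 2, R3—R4 7, R3—R5 12, R3—R9 13, R2—R6 10, R5—R6 11, R5—R7 11, R1—R7 17] → take R3—R8 (2); add R8.
Step 4: frontier [R3—R4 7, R3—R5 12, R3—R9 13, R2—R6 10, R5—R6 11, R5—R7 11, R1—R7 17, R2—R8 17] → take R3—R4 (7); add R4.
Step 5: frontier [R3—R5 12, R3—R9 13, R2—R6 10, R5—R6 11, R5—R7 11, R1—R7 17, R2—R8 17] → take R2—R6 (10); add R2.
Step 6: frontier [R2—R9 15, R3—R5 12, R3—R9 13, R5—R6 11, R5—R7 11, R1—R7 17] → take R5—R6 (11); add R5.
Step 7: frontier [R2—R9 15, R3—R9 13, R1—R7 17] → take R3—R9 (13); add R9.
Step 8: frontier [R1—R7 17] → take R1—R7 (17); add R1.
MST edges: R6—R7, R3—R7, R3—R8, R3—R4, R2—R6, R5—R6, R3—R9, R1—R7; total weight 2+1+2+7+10+11+13+17 = 63.

63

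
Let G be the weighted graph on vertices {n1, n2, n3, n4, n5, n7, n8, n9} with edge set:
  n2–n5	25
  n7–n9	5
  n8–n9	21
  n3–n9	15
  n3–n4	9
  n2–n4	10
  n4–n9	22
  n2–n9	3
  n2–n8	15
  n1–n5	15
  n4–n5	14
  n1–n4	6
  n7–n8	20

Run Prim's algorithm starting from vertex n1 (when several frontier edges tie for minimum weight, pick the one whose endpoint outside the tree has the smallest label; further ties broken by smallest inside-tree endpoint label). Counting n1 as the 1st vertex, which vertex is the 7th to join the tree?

Prim's algorithm from n1:
Step 1: frontier [n1–n4 6, n1–n5 15] → take n1–n4 (6); add n4.
Step 2: frontier [n1–n5 15, n3–n4 9, n2–n4 10, n4–n5 14, n4–n9 22] → take n3–n4 (9); add n3.
Step 3: frontier [n1–n5 15, n3–n9 15, n2–n4 10, n4–n5 14, n4–n9 22] → take n2–n4 (10); add n2.
Step 4: frontier [n1–n5 15, n2–n9 3, n2–n8 15, n2–n5 25, n3–n9 15, n4–n5 14, n4–n9 22] → take n2–n9 (3); add n9.
Step 5: frontier [n1–n5 15, n2–n8 15, n2–n5 25, n4–n5 14, n7–n9 5, n8–n9 21] → take n7–n9 (5); add n7.
Step 6: frontier [n1–n5 15, n2–n8 15, n2–n5 25, n4–n5 14, n7–n8 20, n8–n9 21] → take n4–n5 (14); add n5.
Step 7: frontier [n2–n8 15, n7–n8 20, n8–n9 21] → take n2–n8 (15); add n8.
Vertex order: n1, n4, n3, n2, n9, n7, n5, n8. The 7th vertex is n5.

n5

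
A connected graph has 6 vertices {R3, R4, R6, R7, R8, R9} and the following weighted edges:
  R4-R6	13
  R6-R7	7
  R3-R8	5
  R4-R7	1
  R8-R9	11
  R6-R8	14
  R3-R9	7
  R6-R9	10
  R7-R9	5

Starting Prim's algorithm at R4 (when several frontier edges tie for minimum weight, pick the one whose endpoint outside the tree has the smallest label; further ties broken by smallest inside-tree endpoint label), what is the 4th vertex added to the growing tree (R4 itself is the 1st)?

Prim, starting at R4.
Step 1: cheapest edge leaving the tree is R4-R7 (1); add R7.
Step 2: cheapest edge leaving the tree is R7-R9 (5); add R9.
Step 3: cheapest edge leaving the tree is R3-R9 (7); add R3.
Step 4: cheapest edge leaving the tree is R3-R8 (5); add R8.
Step 5: cheapest edge leaving the tree is R6-R7 (7); add R6.
Vertex order: R4, R7, R9, R3, R8, R6. The 4th vertex is R3.

R3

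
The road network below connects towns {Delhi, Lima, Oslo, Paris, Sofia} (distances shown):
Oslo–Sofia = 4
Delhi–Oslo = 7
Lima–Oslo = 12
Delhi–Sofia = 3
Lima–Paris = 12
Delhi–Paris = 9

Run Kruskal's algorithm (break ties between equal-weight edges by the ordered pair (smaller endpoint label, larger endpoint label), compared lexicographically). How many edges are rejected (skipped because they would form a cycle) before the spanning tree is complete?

Kruskal's algorithm — process edges by increasing weight (ties by edge label):
Delhi–Sofia (3): add — endpoints in different components.
Oslo–Sofia (4): add — endpoints in different components.
Delhi–Oslo (7): skip — Delhi and Oslo already connected.
Delhi–Paris (9): add — endpoints in different components.
Lima–Oslo (12): add — endpoints in different components.
Edges rejected before the tree was complete: 1.

1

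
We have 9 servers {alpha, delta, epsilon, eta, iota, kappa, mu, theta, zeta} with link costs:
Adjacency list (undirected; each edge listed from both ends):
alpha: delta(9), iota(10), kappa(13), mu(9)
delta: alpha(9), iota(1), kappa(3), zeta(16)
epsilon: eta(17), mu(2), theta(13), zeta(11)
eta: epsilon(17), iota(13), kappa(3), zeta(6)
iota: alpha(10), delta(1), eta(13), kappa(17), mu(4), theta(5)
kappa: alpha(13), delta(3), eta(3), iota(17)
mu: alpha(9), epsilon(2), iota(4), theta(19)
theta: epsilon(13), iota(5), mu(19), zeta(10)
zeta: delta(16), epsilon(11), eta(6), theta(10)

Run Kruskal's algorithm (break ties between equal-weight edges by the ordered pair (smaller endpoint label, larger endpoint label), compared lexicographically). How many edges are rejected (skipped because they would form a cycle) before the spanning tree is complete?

0

Kruskal's algorithm — process edges by increasing weight (ties by edge label):
delta—iota (1): add — endpoints in different components.
epsilon—mu (2): add — endpoints in different components.
delta—kappa (3): add — endpoints in different components.
eta—kappa (3): add — endpoints in different components.
iota—mu (4): add — endpoints in different components.
iota—theta (5): add — endpoints in different components.
eta—zeta (6): add — endpoints in different components.
alpha—delta (9): add — endpoints in different components.
Edges rejected before the tree was complete: 0.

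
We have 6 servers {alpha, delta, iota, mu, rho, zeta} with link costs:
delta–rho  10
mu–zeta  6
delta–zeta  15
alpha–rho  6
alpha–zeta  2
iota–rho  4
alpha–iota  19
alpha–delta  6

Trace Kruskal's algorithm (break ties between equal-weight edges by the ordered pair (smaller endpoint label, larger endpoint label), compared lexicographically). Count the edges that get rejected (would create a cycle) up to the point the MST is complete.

0

Kruskal: consider edges lightest-first.
alpha–zeta (2): add. Components now {delta} {alpha,zeta} {iota} {rho} {mu}
iota–rho (4): add. Components now {delta} {alpha,zeta} {iota,rho} {mu}
alpha–delta (6): add. Components now {alpha,delta,zeta} {iota,rho} {mu}
alpha–rho (6): add. Components now {alpha,delta,iota,rho,zeta} {mu}
mu–zeta (6): add. Components now {alpha,delta,iota,mu,rho,zeta}
Edges rejected before the tree was complete: 0.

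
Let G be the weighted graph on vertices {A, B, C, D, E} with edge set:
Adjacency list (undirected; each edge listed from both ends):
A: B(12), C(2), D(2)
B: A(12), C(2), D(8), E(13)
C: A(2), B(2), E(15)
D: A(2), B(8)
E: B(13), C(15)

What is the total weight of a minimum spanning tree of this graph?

Prim, starting at D.
Step 1: cheapest edge leaving the tree is A D (2); add A.
Step 2: cheapest edge leaving the tree is A C (2); add C.
Step 3: cheapest edge leaving the tree is B C (2); add B.
Step 4: cheapest edge leaving the tree is B E (13); add E.
MST edges: A D, A C, B C, B E; total weight 2+2+2+13 = 19.

19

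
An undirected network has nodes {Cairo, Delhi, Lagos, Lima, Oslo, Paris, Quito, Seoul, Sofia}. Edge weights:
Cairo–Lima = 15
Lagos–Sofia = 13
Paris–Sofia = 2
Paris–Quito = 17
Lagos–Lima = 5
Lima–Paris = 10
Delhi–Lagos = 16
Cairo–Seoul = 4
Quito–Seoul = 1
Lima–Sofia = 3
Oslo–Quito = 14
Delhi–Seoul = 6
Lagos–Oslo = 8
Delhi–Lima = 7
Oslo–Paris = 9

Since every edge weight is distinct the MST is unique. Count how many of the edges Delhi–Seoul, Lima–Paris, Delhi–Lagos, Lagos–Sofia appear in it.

1

Kruskal: consider edges lightest-first.
Quito–Seoul (1): add — endpoints in different components.
Paris–Sofia (2): add — endpoints in different components.
Lima–Sofia (3): add — endpoints in different components.
Cairo–Seoul (4): add — endpoints in different components.
Lagos–Lima (5): add — endpoints in different components.
Delhi–Seoul (6): add — endpoints in different components.
Delhi–Lima (7): add — endpoints in different components.
Lagos–Oslo (8): add — endpoints in different components.
MST edge set: {Quito–Seoul, Paris–Sofia, Lima–Sofia, Cairo–Seoul, Lagos–Lima, Delhi–Seoul, Delhi–Lima, Lagos–Oslo}.
Of the listed edges, {Delhi–Seoul} are in the MST → 1.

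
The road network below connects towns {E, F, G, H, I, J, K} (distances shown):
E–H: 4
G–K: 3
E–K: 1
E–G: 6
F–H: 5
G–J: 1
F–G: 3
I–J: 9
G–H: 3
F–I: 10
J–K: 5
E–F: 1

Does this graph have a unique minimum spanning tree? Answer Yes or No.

Kruskal: consider edges lightest-first.
E–F (1): add. Components now {E,F} {G} {H} {I} {J} {K}
E–K (1): add. Components now {E,F,K} {G} {H} {I} {J}
G–J (1): add. Components now {E,F,K} {G,J} {H} {I}
F–G (3): add. Components now {E,F,G,J,K} {H} {I}
G–H (3): add. Components now {E,F,G,H,J,K} {I}
G–K (3): skip — G and K already connected.
E–H (4): skip — E and H already connected.
F–H (5): skip — F and H already connected.
J–K (5): skip — J and K already connected.
E–G (6): skip — E and G already connected.
I–J (9): add. Components now {E,F,G,H,I,J,K}
Non-tree edge G–K has weight 3, equal to the heaviest edge on its tree cycle — swapping gives another MST of the same weight. Not unique.

No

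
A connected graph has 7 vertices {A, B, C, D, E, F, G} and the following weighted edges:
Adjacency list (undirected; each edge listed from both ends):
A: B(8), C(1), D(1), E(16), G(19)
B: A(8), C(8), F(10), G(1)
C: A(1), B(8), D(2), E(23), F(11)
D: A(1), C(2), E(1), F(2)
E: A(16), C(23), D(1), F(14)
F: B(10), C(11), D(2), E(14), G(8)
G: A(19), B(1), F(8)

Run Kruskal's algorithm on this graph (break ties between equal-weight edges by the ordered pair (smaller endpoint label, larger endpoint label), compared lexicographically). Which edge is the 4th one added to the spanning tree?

Kruskal: consider edges lightest-first.
A–C (1): add. Components now {A,C} {B} {D} {E} {F} {G}
A–D (1): add. Components now {A,C,D} {B} {E} {F} {G}
B–G (1): add. Components now {A,C,D} {B,G} {E} {F}
D–E (1): add. Components now {A,C,D,E} {B,G} {F}
C–D (2): skip — C and D already connected.
D–F (2): add. Components now {A,C,D,E,F} {B,G}
A–B (8): add. Components now {A,B,C,D,E,F,G}
The 4th edge added is D–E.

D-E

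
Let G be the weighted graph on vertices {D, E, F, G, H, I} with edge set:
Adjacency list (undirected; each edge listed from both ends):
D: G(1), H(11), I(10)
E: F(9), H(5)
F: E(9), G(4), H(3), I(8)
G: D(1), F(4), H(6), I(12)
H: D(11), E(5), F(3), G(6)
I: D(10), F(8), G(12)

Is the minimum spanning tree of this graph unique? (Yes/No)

Kruskal's algorithm — process edges by increasing weight (ties by edge label):
D-G (1): add. Components now {D,G} {E} {F} {H} {I}
F-H (3): add. Components now {D,G} {E} {F,H} {I}
F-G (4): add. Components now {D,F,G,H} {E} {I}
E-H (5): add. Components now {D,E,F,G,H} {I}
G-H (6): skip — G and H already connected.
F-I (8): add. Components now {D,E,F,G,H,I}
Every non-tree edge has weight strictly greater than the heaviest edge on the tree path between its endpoints, so the MST is unique.

Yes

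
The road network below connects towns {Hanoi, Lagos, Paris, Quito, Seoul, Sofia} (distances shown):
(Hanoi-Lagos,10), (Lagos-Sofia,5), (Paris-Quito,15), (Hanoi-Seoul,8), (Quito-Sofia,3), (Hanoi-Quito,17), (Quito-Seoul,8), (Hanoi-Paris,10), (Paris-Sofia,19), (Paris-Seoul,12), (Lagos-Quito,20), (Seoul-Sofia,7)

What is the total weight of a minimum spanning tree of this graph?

Kruskal: consider edges lightest-first.
Quito-Sofia (3): add — endpoints in different components.
Lagos-Sofia (5): add — endpoints in different components.
Seoul-Sofia (7): add — endpoints in different components.
Hanoi-Seoul (8): add — endpoints in different components.
Quito-Seoul (8): skip — Quito and Seoul already connected.
Hanoi-Lagos (10): skip — Lagos and Hanoi already connected.
Hanoi-Paris (10): add — endpoints in different components.
MST edges: Quito-Sofia, Lagos-Sofia, Seoul-Sofia, Hanoi-Seoul, Hanoi-Paris; total weight 3+5+7+8+10 = 33.

33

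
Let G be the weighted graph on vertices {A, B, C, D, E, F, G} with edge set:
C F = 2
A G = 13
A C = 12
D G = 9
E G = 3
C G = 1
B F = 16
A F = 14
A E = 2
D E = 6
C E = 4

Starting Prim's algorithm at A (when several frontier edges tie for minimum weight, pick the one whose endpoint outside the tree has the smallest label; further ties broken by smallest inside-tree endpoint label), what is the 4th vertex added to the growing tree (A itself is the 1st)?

Prim's algorithm from A:
Step 1: frontier [A E 2, A C 12, A G 13, A F 14] → take A E (2); add E.
Step 2: frontier [A C 12, A G 13, A F 14, E G 3, C E 4, D E 6] → take E G (3); add G.
Step 3: frontier [A C 12, A F 14, C E 4, D E 6, C G 1, D G 9] → take C G (1); add C.
Step 4: frontier [A F 14, C F 2, D E 6, D G 9] → take C F (2); add F.
Step 5: frontier [D E 6, B F 16, D G 9] → take D E (6); add D.
Step 6: frontier [B F 16] → take B F (16); add B.
Vertex order: A, E, G, C, F, D, B. The 4th vertex is C.

C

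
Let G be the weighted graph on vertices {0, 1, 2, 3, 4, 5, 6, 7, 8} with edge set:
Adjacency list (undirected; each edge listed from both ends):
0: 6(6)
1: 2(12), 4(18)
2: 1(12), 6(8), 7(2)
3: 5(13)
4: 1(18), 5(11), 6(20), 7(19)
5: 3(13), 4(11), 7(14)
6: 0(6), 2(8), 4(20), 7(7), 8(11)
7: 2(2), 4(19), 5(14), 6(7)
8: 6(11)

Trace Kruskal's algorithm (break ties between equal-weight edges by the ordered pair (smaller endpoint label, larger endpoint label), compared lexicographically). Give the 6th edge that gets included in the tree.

Kruskal's algorithm — process edges by increasing weight (ties by edge label):
2 7 (2): add — endpoints in different components.
0 6 (6): add — endpoints in different components.
6 7 (7): add — endpoints in different components.
2 6 (8): skip — 2 and 6 already connected.
4 5 (11): add — endpoints in different components.
6 8 (11): add — endpoints in different components.
1 2 (12): add — endpoints in different components.
3 5 (13): add — endpoints in different components.
5 7 (14): add — endpoints in different components.
The 6th edge added is 1 2.

1-2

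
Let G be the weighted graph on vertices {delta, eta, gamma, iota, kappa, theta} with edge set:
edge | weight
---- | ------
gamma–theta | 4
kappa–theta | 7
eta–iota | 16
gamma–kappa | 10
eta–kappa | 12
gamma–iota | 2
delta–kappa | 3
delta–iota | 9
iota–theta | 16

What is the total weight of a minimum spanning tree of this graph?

28

Sort edges by weight, then run Kruskal:
gamma–iota (2): add. Components now {kappa} {theta} {gamma,iota} {eta} {delta}
delta–kappa (3): add. Components now {delta,kappa} {theta} {gamma,iota} {eta}
gamma–theta (4): add. Components now {delta,kappa} {gamma,iota,theta} {eta}
kappa–theta (7): add. Components now {delta,gamma,iota,kappa,theta} {eta}
delta–iota (9): skip — iota and delta already connected.
gamma–kappa (10): skip — kappa and gamma already connected.
eta–kappa (12): add. Components now {delta,eta,gamma,iota,kappa,theta}
MST edges: gamma–iota, delta–kappa, gamma–theta, kappa–theta, eta–kappa; total weight 2+3+4+7+12 = 28.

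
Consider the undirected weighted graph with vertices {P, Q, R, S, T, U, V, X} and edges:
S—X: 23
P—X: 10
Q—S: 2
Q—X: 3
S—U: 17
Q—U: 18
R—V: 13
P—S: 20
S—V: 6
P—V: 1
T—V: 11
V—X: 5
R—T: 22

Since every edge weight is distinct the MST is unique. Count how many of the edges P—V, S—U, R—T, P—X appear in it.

Kruskal: consider edges lightest-first.
P—V (1): add — endpoints in different components.
Q—S (2): add — endpoints in different components.
Q—X (3): add — endpoints in different components.
V—X (5): add — endpoints in different components.
S—V (6): skip — S and V already connected.
P—X (10): skip — X and P already connected.
T—V (11): add — endpoints in different components.
R—V (13): add — endpoints in different components.
S—U (17): add — endpoints in different components.
MST edge set: {P—V, Q—S, Q—X, V—X, T—V, R—V, S—U}.
Of the listed edges, {P—V, S—U} are in the MST → 2.

2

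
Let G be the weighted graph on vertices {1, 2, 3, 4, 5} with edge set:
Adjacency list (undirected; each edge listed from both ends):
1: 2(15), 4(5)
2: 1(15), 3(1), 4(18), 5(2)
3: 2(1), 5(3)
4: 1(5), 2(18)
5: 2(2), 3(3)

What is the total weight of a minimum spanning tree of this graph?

23

Sort edges by weight, then run Kruskal:
2–3 (1): add. Components now {1} {2,3} {4} {5}
2–5 (2): add. Components now {1} {2,3,5} {4}
3–5 (3): skip — 3 and 5 already connected.
1–4 (5): add. Components now {1,4} {2,3,5}
1–2 (15): add. Components now {1,2,3,4,5}
MST edges: 2–3, 2–5, 1–4, 1–2; total weight 1+2+5+15 = 23.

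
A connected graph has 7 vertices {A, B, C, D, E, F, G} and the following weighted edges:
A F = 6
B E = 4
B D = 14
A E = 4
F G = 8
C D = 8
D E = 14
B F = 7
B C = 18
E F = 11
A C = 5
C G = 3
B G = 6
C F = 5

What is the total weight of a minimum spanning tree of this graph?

Prim, starting at C.
Step 1: cheapest edge leaving the tree is C G (3); add G.
Step 2: cheapest edge leaving the tree is A C (5); add A.
Step 3: cheapest edge leaving the tree is A E (4); add E.
Step 4: cheapest edge leaving the tree is B E (4); add B.
Step 5: cheapest edge leaving the tree is C F (5); add F.
Step 6: cheapest edge leaving the tree is C D (8); add D.
MST edges: C G, A C, A E, B E, C F, C D; total weight 3+5+4+4+5+8 = 29.

29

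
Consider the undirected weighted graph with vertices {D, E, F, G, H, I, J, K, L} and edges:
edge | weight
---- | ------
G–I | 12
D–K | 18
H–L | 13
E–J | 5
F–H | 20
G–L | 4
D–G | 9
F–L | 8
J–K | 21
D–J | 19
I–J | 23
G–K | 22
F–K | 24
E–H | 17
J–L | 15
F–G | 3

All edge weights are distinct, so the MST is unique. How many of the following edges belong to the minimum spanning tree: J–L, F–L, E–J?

2

Sort edges by weight, then run Kruskal:
F–G (3): add — endpoints in different components.
G–L (4): add — endpoints in different components.
E–J (5): add — endpoints in different components.
F–L (8): skip — F and L already connected.
D–G (9): add — endpoints in different components.
G–I (12): add — endpoints in different components.
H–L (13): add — endpoints in different components.
J–L (15): add — endpoints in different components.
E–H (17): skip — E and H already connected.
D–K (18): add — endpoints in different components.
MST edge set: {F–G, G–L, E–J, D–G, G–I, H–L, J–L, D–K}.
Of the listed edges, {J–L, E–J} are in the MST → 2.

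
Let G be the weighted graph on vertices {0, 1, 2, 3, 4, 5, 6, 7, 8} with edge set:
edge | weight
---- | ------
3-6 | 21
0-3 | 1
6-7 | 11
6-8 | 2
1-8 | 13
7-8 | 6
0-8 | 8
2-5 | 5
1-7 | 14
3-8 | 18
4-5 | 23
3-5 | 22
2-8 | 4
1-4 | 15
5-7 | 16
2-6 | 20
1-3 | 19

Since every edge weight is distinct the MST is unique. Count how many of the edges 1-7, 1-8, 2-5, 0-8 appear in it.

Kruskal's algorithm — process edges by increasing weight (ties by edge label):
0-3 (1): add — endpoints in different components.
6-8 (2): add — endpoints in different components.
2-8 (4): add — endpoints in different components.
2-5 (5): add — endpoints in different components.
7-8 (6): add — endpoints in different components.
0-8 (8): add — endpoints in different components.
6-7 (11): skip — 6 and 7 already connected.
1-8 (13): add — endpoints in different components.
1-7 (14): skip — 1 and 7 already connected.
1-4 (15): add — endpoints in different components.
MST edge set: {0-3, 6-8, 2-8, 2-5, 7-8, 0-8, 1-8, 1-4}.
Of the listed edges, {1-8, 2-5, 0-8} are in the MST → 3.

3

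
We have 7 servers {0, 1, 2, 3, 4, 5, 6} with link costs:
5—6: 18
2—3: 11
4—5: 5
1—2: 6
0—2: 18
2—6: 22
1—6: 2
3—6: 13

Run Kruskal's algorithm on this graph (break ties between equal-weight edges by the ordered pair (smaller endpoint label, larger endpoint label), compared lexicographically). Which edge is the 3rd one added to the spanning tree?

1-2

Sort edges by weight, then run Kruskal:
1—6 (2): add — endpoints in different components.
4—5 (5): add — endpoints in different components.
1—2 (6): add — endpoints in different components.
2—3 (11): add — endpoints in different components.
3—6 (13): skip — 3 and 6 already connected.
0—2 (18): add — endpoints in different components.
5—6 (18): add — endpoints in different components.
The 3rd edge added is 1—2.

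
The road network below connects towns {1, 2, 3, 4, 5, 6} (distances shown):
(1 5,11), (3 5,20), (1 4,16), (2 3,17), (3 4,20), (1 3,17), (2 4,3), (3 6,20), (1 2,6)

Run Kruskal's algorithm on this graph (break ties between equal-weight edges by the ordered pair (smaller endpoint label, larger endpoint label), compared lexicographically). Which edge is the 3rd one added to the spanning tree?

Kruskal: consider edges lightest-first.
2 4 (3): add. Components now {1} {2,4} {3} {5} {6}
1 2 (6): add. Components now {1,2,4} {3} {5} {6}
1 5 (11): add. Components now {1,2,4,5} {3} {6}
1 4 (16): skip — 1 and 4 already connected.
1 3 (17): add. Components now {1,2,3,4,5} {6}
2 3 (17): skip — 2 and 3 already connected.
3 4 (20): skip — 3 and 4 already connected.
3 5 (20): skip — 3 and 5 already connected.
3 6 (20): add. Components now {1,2,3,4,5,6}
The 3rd edge added is 1 5.

1-5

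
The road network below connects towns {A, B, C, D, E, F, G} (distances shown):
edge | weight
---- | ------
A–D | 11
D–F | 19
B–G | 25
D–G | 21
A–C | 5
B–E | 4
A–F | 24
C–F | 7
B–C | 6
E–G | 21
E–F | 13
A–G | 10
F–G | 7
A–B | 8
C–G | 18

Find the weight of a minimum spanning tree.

40

Kruskal: consider edges lightest-first.
B–E (4): add. Components now {A} {B,E} {C} {D} {F} {G}
A–C (5): add. Components now {A,C} {B,E} {D} {F} {G}
B–C (6): add. Components now {A,B,C,E} {D} {F} {G}
C–F (7): add. Components now {A,B,C,E,F} {D} {G}
F–G (7): add. Components now {A,B,C,E,F,G} {D}
A–B (8): skip — A and B already connected.
A–G (10): skip — A and G already connected.
A–D (11): add. Components now {A,B,C,D,E,F,G}
MST edges: B–E, A–C, B–C, C–F, F–G, A–D; total weight 4+5+6+7+7+11 = 40.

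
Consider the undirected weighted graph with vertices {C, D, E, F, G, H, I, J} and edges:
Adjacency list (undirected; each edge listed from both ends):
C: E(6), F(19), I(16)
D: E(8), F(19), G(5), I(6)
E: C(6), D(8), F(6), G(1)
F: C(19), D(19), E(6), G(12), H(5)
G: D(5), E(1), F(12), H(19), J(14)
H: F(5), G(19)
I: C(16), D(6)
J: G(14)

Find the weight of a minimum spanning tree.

43

Sort edges by weight, then run Kruskal:
E-G (1): add — endpoints in different components.
D-G (5): add — endpoints in different components.
F-H (5): add — endpoints in different components.
C-E (6): add — endpoints in different components.
D-I (6): add — endpoints in different components.
E-F (6): add — endpoints in different components.
D-E (8): skip — D and E already connected.
F-G (12): skip — F and G already connected.
G-J (14): add — endpoints in different components.
MST edges: E-G, D-G, F-H, C-E, D-I, E-F, G-J; total weight 1+5+5+6+6+6+14 = 43.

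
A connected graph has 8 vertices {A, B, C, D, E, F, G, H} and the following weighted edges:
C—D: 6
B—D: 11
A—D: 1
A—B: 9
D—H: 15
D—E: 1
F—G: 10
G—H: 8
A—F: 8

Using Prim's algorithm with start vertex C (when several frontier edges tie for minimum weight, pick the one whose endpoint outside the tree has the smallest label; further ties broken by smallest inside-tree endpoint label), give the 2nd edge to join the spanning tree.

A-D

Prim's algorithm from C:
Step 1: cheapest edge leaving the tree is C—D (6); add D.
Step 2: cheapest edge leaving the tree is A—D (1); add A.
Step 3: cheapest edge leaving the tree is D—E (1); add E.
Step 4: cheapest edge leaving the tree is A—F (8); add F.
Step 5: cheapest edge leaving the tree is A—B (9); add B.
Step 6: cheapest edge leaving the tree is F—G (10); add G.
Step 7: cheapest edge leaving the tree is G—H (8); add H.
The 2nd edge added is A—D.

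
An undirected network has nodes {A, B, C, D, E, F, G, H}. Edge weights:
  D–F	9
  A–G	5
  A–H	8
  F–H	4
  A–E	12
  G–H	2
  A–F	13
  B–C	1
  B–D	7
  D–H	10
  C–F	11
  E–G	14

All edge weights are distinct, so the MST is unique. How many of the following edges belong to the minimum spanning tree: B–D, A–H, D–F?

2

Sort edges by weight, then run Kruskal:
B–C (1): add — endpoints in different components.
G–H (2): add — endpoints in different components.
F–H (4): add — endpoints in different components.
A–G (5): add — endpoints in different components.
B–D (7): add — endpoints in different components.
A–H (8): skip — A and H already connected.
D–F (9): add — endpoints in different components.
D–H (10): skip — D and H already connected.
C–F (11): skip — C and F already connected.
A–E (12): add — endpoints in different components.
MST edge set: {B–C, G–H, F–H, A–G, B–D, D–F, A–E}.
Of the listed edges, {B–D, D–F} are in the MST → 2.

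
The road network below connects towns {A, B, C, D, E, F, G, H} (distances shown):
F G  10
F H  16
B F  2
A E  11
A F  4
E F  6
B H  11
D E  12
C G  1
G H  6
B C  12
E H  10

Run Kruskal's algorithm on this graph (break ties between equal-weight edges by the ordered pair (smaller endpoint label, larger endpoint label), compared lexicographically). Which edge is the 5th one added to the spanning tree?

Sort edges by weight, then run Kruskal:
C G (1): add — endpoints in different components.
B F (2): add — endpoints in different components.
A F (4): add — endpoints in different components.
E F (6): add — endpoints in different components.
G H (6): add — endpoints in different components.
E H (10): add — endpoints in different components.
F G (10): skip — F and G already connected.
A E (11): skip — A and E already connected.
B H (11): skip — B and H already connected.
B C (12): skip — B and C already connected.
D E (12): add — endpoints in different components.
The 5th edge added is G H.

G-H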